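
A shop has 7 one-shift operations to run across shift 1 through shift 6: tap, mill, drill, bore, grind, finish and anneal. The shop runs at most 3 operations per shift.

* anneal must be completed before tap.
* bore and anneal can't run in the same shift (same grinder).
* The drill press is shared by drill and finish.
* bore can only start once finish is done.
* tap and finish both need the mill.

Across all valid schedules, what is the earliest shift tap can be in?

shift 2

Precedence pushes tap to at least shift 2.
tap at shift 2 is achievable: tap in shift 2; anneal in shift 1; drill in shift 2; grind in shift 3; finish in shift 1; bore in shift 2; mill in shift 1.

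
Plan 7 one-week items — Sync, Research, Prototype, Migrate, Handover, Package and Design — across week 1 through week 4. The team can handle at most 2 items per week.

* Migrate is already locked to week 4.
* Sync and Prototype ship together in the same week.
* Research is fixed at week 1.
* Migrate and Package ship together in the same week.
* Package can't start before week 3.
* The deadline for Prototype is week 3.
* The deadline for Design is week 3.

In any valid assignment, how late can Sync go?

week 3

Sync must be in the same week as Prototype, which can't be after week 3, so Sync is at most week 3.
Sync at week 3 is achievable: Research -> week 1, Migrate -> week 4, Sync -> week 3, Prototype -> week 3, Design -> week 1, Handover -> week 2, Package -> week 4.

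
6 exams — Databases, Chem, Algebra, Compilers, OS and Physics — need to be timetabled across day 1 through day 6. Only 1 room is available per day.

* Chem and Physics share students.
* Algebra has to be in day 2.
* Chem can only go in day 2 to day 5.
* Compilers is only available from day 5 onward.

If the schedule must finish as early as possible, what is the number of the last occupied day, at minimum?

6

With at most 1 per day and 6 exams, at least 6 days are needed.
Compilers can't be placed before day 5, so the schedule must run through at least day 5.
6 works (last occupied day: day 6): for example Physics=day 6, Databases=day 1, Compilers=day 5, Algebra=day 2, OS=day 4, Chem=day 3.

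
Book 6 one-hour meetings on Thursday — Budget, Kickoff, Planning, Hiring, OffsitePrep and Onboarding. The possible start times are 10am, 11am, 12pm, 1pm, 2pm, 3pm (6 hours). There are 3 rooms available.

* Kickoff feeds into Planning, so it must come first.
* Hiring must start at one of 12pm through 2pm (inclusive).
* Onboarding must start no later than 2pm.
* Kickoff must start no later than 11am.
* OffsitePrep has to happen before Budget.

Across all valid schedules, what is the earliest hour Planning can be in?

Precedence pushes Planning to at least 11am.
Planning at 11am is achievable: Hiring=12pm; OffsitePrep=10am; Planning=11am; Onboarding=10am; Kickoff=10am; Budget=11am.

11am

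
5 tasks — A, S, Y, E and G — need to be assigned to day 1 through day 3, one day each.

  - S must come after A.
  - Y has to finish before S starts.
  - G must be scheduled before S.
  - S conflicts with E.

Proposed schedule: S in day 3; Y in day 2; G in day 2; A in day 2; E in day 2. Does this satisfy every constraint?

G must be scheduled before S — holds.
S conflicts with E — holds.
Y has to finish before S starts — holds.
S must come after A — holds.

Yes, all constraints hold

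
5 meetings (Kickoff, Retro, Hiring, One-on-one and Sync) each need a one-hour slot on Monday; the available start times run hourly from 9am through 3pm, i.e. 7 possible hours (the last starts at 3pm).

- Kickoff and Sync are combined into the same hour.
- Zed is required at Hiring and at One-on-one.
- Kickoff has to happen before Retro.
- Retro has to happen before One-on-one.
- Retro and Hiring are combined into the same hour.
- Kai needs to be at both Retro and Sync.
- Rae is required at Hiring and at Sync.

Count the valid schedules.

35

Splitting on Kickoff: it can be 9am (15), 10am (10), 11am (6), 12pm (3), 1pm (1). Listing each branch's schedules as (Retro, Hiring, One-on-one, Sync):
Kickoff=9am: (10am,10am,11am,9am) (10am,10am,12pm,9am) (10am,10am,1pm,9am) (10am,10am,2pm,9am) (10am,10am,3pm,9am) (11am,11am,12pm,9am) (11am,11am,1pm,9am) (11am,11am,2pm,9am) (11am,11am,3pm,9am) (12pm,12pm,1pm,9am) (12pm,12pm,2pm,9am) (12pm,12pm,3pm,9am) (1pm,1pm,2pm,9am) (1pm,1pm,3pm,9am) (2pm,2pm,3pm,9am) — 15.
Kickoff=10am: (11am,11am,12pm,10am) (11am,11am,1pm,10am) (11am,11am,2pm,10am) (11am,11am,3pm,10am) (12pm,12pm,1pm,10am) (12pm,12pm,2pm,10am) (12pm,12pm,3pm,10am) (1pm,1pm,2pm,10am) (1pm,1pm,3pm,10am) (2pm,2pm,3pm,10am) — 10.
Kickoff=11am: (12pm,12pm,1pm,11am) (12pm,12pm,2pm,11am) (12pm,12pm,3pm,11am) (1pm,1pm,2pm,11am) (1pm,1pm,3pm,11am) (2pm,2pm,3pm,11am) — 6.
Kickoff=12pm: (1pm,1pm,2pm,12pm) (1pm,1pm,3pm,12pm) (2pm,2pm,3pm,12pm) — 3.
Kickoff=1pm: (2pm,2pm,3pm,1pm) — 1.
Summing: 15 + 10 + 6 + 3 + 1 = 35.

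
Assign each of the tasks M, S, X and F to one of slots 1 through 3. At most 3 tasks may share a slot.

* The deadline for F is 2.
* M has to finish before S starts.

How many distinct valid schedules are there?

Splitting on M: it can be 1 (12), 2 (6). Listing each branch's schedules as (S, X, F):
M=1: (2,1,1) (2,1,2) (2,2,1) (2,2,2) (2,3,1) (2,3,2) (3,1,1) (3,1,2) (3,2,1) (3,2,2) (3,3,1) (3,3,2) — 12.
M=2: (3,1,1) (3,1,2) (3,2,1) (3,2,2) (3,3,1) (3,3,2) — 6.
Summing: 12 + 6 = 18.

18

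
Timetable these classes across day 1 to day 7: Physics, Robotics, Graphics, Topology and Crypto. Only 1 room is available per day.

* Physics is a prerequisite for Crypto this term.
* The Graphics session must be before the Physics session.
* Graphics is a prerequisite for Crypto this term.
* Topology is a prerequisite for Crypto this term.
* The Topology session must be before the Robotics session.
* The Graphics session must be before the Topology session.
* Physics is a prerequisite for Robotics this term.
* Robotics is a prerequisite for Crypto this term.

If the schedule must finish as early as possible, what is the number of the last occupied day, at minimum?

The precedence chain requires at least 4 distinct days.
With at most 1 per day and 5 classes, at least 5 days are needed.
5 works (last occupied day: day 5): for example Graphics in day 1, Physics in day 2, Robotics in day 4, Crypto in day 5, Topology in day 3.

5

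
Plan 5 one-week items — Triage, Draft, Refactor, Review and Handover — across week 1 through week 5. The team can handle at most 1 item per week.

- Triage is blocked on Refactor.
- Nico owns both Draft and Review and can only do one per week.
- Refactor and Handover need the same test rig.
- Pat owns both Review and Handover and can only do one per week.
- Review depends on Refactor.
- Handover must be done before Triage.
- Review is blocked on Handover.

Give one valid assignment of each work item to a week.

Handover=week 2; Triage=week 3; Refactor=week 1; Review=week 4; Draft=week 5

Checking: Refactor(week 1) before Review(week 4); Handover(week 2) before Triage(week 3); Handover(week 2) before Review(week 4); Refactor(week 1) before Triage(week 3); Review(week 4) != Handover(week 2); Draft(week 5) != Review(week 4); Refactor(week 1) != Handover(week 2); max 1 per week (cap 1).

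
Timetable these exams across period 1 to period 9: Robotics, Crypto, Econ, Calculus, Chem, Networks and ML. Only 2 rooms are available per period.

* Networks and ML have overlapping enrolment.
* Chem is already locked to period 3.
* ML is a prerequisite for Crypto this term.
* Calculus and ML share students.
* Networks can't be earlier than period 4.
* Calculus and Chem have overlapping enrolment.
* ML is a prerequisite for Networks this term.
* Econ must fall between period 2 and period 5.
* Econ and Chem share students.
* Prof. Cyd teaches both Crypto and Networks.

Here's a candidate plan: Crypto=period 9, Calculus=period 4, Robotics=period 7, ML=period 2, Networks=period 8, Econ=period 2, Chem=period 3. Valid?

Valid

ML is a prerequisite for Crypto this term — holds.
Econ and Chem share students — holds.
Only 2 rooms are available per period — holds.
Prof. Cyd teaches both Crypto and Networks — holds.
Networks can't be earlier than period 4 — holds.
Calculus and Chem have overlapping enrolment — holds.
Calculus and ML share students — holds.
Econ must fall between period 2 and period 5 — holds.
ML is a prerequisite for Networks this term — holds.
Networks and ML have overlapping enrolment — holds.
Chem is already locked to period 3 — holds.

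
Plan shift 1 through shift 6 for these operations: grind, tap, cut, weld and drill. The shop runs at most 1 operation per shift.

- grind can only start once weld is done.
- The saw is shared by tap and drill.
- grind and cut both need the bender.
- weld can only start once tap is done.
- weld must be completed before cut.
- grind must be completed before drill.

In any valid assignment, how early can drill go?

shift 4

Precedence pushes drill to at least shift 4.
drill at shift 4 is achievable: grind=shift 3; tap=shift 1; cut=shift 5; weld=shift 2; drill=shift 4.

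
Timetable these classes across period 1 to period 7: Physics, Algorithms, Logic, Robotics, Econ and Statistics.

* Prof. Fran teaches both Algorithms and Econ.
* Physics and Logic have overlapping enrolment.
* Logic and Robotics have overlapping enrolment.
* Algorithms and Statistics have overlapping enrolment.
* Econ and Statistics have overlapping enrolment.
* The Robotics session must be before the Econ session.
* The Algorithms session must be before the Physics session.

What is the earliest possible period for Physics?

period 2

Precedence pushes Physics to at least period 2.
Physics at period 2 is achievable: Robotics -> period 1, Econ -> period 2, Algorithms -> period 1, Physics -> period 2, Logic -> period 3, Statistics -> period 3.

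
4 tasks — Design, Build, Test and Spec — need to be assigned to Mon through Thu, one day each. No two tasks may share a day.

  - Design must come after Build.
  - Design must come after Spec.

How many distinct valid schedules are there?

Splitting on Design: it can be Wed (2), Thu (6). Listing each branch's schedules as (Build, Test, Spec):
Design=Wed: (Mon,Thu,Tue) (Tue,Thu,Mon) — 2.
Design=Thu: (Mon,Tue,Wed) (Mon,Wed,Tue) (Tue,Mon,Wed) (Tue,Wed,Mon) (Wed,Mon,Tue) (Wed,Tue,Mon) — 6.
Summing: 2 + 6 = 8.

8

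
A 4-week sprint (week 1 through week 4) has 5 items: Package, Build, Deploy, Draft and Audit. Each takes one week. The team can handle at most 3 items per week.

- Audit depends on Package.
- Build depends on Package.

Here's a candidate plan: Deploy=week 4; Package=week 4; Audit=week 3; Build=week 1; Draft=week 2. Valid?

Build depends on Package — violated.
The team can handle at most 3 items per week — holds.
Audit depends on Package — violated.

Invalid. Build depends on Package.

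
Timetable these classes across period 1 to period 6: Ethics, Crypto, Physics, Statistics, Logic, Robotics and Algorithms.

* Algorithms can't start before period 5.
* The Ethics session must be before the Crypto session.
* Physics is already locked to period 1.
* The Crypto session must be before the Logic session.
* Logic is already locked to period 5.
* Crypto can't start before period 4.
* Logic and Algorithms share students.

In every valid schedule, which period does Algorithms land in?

period 6

Algorithms's window is period 5–period 6.
Logic is fixed at period 5, and Algorithms can't share a period with Logic.
So Algorithms must be period 6.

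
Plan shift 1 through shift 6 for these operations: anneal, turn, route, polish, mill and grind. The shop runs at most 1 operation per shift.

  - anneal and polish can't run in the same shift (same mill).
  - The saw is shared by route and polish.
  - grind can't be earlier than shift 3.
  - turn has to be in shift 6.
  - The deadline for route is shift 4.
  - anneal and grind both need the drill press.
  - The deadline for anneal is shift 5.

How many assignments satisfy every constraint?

Splitting on anneal: it can be shift 1 (14), shift 2 (14), shift 3 (10), shift 4 (10), shift 5 (12). Listing each branch's schedules as (turn, route, polish, mill, grind) by shift number:
anneal=shift 1: (6,2,3,4,5) (6,2,3,5,4) (6,2,4,3,5) (6,2,4,5,3) (6,2,5,3,4) (6,2,5,4,3) (6,3,2,4,5) (6,3,2,5,4) (6,3,4,2,5) (6,3,5,2,4) (6,4,2,3,5) (6,4,2,5,3) (6,4,3,2,5) (6,4,5,2,3) — 14.
anneal=shift 2: (6,1,3,4,5) (6,1,3,5,4) (6,1,4,3,5) (6,1,4,5,3) (6,1,5,3,4) (6,1,5,4,3) (6,3,1,4,5) (6,3,1,5,4) (6,3,4,1,5) (6,3,5,1,4) (6,4,1,3,5) (6,4,1,5,3) (6,4,3,1,5) (6,4,5,1,3) — 14.
anneal=shift 3: (6,1,2,4,5) (6,1,2,5,4) (6,1,4,2,5) (6,1,5,2,4) (6,2,1,4,5) (6,2,1,5,4) (6,2,4,1,5) (6,2,5,1,4) (6,4,1,2,5) (6,4,2,1,5) — 10.
anneal=shift 4: (6,1,2,3,5) (6,1,2,5,3) (6,1,3,2,5) (6,1,5,2,3) (6,2,1,3,5) (6,2,1,5,3) (6,2,3,1,5) (6,2,5,1,3) (6,3,1,2,5) (6,3,2,1,5) — 10.
anneal=shift 5: (6,1,2,3,4) (6,1,2,4,3) (6,1,3,2,4) (6,1,4,2,3) (6,2,1,3,4) (6,2,1,4,3) (6,2,3,1,4) (6,2,4,1,3) (6,3,1,2,4) (6,3,2,1,4) (6,4,1,2,3) (6,4,2,1,3) — 12.
Summing: 14 + 14 + 10 + 10 + 12 = 60.

60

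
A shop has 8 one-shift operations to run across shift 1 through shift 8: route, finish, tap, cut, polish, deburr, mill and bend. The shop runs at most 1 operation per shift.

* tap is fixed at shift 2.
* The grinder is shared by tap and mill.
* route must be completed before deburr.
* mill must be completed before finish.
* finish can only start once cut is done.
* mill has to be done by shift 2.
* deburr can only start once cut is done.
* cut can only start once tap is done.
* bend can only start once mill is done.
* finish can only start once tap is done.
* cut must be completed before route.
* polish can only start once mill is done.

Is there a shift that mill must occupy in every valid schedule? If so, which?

mill's window is shift 1–shift 2.
tap is fixed at shift 2, and mill can't share a shift with tap.
So mill must be shift 1.

shift 1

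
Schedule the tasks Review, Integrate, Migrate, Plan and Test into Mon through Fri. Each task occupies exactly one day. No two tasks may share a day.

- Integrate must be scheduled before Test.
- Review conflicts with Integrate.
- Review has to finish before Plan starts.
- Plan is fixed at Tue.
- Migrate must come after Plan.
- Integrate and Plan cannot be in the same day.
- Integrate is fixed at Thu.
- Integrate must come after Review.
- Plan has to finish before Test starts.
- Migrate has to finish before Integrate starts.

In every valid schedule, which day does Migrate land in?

Wed

Plan is fixed at Tue and must come before Migrate, so Migrate is at least Wed.
Integrate is fixed at Thu and must come after Migrate, so Migrate is at most Wed.
So Migrate must be Wed.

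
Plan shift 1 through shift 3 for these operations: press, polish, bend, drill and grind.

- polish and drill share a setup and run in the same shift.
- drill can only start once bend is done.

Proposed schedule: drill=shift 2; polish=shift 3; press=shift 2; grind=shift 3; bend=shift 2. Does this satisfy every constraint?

No — it violates: polish and drill share a setup and run in the same shift

drill can only start once bend is done — violated.
polish and drill share a setup and run in the same shift — violated.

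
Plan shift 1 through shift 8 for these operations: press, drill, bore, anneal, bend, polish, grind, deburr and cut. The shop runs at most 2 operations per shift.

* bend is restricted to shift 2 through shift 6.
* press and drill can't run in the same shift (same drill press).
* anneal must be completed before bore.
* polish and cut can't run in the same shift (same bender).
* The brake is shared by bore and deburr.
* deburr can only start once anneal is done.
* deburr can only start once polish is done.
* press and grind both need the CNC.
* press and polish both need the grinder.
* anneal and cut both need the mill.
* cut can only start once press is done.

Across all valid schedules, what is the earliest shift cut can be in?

Precedence pushes cut to at least shift 2.
cut at shift 2 is achievable: grind in shift 5; press in shift 1; drill in shift 4; bore in shift 3; anneal in shift 1; cut in shift 2; bend in shift 2; polish in shift 3; deburr in shift 4.

shift 2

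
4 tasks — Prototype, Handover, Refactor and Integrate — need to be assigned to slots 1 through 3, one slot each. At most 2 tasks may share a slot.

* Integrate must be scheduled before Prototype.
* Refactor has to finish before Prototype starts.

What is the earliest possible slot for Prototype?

Precedence pushes Prototype to at least 2.
Prototype at 2 is achievable: Integrate in 1; Refactor in 1; Prototype in 2; Handover in 2.

2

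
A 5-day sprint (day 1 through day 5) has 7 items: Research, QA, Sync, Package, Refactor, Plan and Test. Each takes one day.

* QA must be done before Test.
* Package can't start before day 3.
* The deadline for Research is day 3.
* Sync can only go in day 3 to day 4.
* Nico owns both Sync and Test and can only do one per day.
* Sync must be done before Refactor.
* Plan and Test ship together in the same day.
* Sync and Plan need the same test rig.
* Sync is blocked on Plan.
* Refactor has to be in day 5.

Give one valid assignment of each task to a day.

Sync -> day 3; Package -> day 3; Plan -> day 2; Test -> day 2; QA -> day 1; Research -> day 1; Refactor -> day 5

Checking: Sync(day 3) before Refactor(day 5); Plan(day 2) before Sync(day 3); QA(day 1) before Test(day 2); Sync(day 3) != Plan(day 2); Sync(day 3) != Test(day 2); Plan = Test = day 2; Research=day 1 in [day 1,day 3]; Refactor=day 5 in [day 5,day 5]; Sync=day 3 in [day 3,day 4]; Package=day 3 in [day 3,day 5].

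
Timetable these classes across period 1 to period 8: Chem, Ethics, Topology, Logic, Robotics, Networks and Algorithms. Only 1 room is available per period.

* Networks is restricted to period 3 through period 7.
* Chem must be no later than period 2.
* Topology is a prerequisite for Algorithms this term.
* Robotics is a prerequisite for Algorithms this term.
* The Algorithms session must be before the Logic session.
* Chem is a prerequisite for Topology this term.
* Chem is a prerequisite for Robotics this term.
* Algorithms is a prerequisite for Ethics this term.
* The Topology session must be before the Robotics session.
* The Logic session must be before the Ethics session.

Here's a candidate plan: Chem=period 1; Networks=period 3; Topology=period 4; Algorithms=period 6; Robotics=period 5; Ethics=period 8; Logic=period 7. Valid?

Yes

The Logic session must be before the Ethics session — holds.
Chem is a prerequisite for Robotics this term — holds.
Chem is a prerequisite for Topology this term — holds.
Robotics is a prerequisite for Algorithms this term — holds.
Only 1 room is available per period — holds.
Algorithms is a prerequisite for Ethics this term — holds.
The Algorithms session must be before the Logic session — holds.
Topology is a prerequisite for Algorithms this term — holds.
Networks is restricted to period 3 through period 7 — holds.
The Topology session must be before the Robotics session — holds.
Chem must be no later than period 2 — holds.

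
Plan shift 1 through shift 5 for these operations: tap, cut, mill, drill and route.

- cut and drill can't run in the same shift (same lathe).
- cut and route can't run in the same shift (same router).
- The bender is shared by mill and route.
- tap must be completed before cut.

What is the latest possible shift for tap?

shift 4

Downstream work caps tap at shift 4.
tap at shift 4 is achievable: tap=shift 4; route=shift 2; drill=shift 1; cut=shift 5; mill=shift 1.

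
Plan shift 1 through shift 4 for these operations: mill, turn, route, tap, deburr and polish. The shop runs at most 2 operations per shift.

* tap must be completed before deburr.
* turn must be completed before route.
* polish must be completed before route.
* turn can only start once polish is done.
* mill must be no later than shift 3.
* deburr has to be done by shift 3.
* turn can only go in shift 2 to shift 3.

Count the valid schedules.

18

Splitting on mill: it can be shift 1 (6), shift 2 (6), shift 3 (6). Listing each branch's schedules as (turn, route, tap, deburr, polish) by shift number:
mill=shift 1: (2,3,2,3,1) (2,4,2,3,1) (3,4,1,2,2) (3,4,1,3,2) (3,4,2,3,1) (3,4,2,3,2) — 6.
mill=shift 2: (2,3,1,3,1) (2,4,1,3,1) (3,4,1,2,1) (3,4,1,3,1) (3,4,1,3,2) (3,4,2,3,1) — 6.
mill=shift 3: (2,3,1,2,1) (2,4,1,2,1) (2,4,1,3,1) (2,4,2,3,1) (3,4,1,2,1) (3,4,1,2,2) — 6.
Summing: 6 + 6 + 6 = 18.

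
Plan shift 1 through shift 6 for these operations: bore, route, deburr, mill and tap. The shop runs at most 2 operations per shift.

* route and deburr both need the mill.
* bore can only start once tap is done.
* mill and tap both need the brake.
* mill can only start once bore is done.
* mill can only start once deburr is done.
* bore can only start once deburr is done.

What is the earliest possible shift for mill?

shift 3

Precedence pushes mill to at least shift 3.
mill at shift 3 is achievable: bore in shift 2, tap in shift 1, route in shift 2, deburr in shift 1, mill in shift 3.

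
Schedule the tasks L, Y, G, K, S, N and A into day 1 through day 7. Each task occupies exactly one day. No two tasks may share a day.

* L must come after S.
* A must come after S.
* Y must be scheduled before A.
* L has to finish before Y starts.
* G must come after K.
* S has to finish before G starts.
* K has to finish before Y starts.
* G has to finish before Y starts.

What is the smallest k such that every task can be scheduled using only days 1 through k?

7

The precedence chain requires at least 4 distinct days.
With at most 1 per day and 7 tasks, at least 7 days are needed.
7 works (last occupied day: day 7): for example G=day 3; K=day 2; N=day 7; A=day 6; L=day 4; Y=day 5; S=day 1.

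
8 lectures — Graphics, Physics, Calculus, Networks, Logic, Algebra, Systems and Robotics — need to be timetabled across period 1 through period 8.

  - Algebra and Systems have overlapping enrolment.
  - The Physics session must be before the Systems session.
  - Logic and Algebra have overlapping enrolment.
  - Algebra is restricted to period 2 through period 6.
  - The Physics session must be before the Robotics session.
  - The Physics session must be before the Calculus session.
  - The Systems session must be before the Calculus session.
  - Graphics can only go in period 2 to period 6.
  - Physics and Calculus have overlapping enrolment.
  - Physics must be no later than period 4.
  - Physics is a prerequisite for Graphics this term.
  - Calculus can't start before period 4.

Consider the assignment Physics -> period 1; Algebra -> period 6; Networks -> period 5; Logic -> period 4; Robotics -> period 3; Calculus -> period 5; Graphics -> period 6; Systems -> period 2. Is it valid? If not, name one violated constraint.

Valid

Physics must be no later than period 4 — holds.
Graphics can only go in period 2 to period 6 — holds.
Physics and Calculus have overlapping enrolment — holds.
The Systems session must be before the Calculus session — holds.
Logic and Algebra have overlapping enrolment — holds.
Algebra and Systems have overlapping enrolment — holds.
The Physics session must be before the Systems session — holds.
Calculus can't start before period 4 — holds.
Algebra is restricted to period 2 through period 6 — holds.
The Physics session must be before the Robotics session — holds.
Physics is a prerequisite for Graphics this term — holds.
The Physics session must be before the Calculus session — holds.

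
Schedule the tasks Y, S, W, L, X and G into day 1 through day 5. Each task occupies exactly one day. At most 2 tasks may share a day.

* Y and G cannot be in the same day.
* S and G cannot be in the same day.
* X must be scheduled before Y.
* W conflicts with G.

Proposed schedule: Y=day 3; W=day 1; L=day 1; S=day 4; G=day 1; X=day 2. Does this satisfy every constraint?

No — it violates: At most 2 tasks may share a day

At most 2 tasks may share a day — violated.
X must be scheduled before Y — holds.
S and G cannot be in the same day — holds.
Y and G cannot be in the same day — holds.
W conflicts with G — violated.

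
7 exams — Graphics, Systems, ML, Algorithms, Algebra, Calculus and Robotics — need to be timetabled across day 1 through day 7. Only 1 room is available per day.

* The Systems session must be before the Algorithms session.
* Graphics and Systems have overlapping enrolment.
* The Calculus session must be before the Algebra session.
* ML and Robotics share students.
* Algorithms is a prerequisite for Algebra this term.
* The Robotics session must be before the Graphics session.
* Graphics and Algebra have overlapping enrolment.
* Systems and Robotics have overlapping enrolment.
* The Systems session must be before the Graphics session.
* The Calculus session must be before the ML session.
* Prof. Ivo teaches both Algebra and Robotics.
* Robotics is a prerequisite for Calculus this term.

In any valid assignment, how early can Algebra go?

Precedence pushes Algebra to at least day 3.
Algebra at day 5 is achievable: Algebra=day 5, Algorithms=day 4, Systems=day 3, Calculus=day 2, Graphics=day 6, ML=day 7, Robotics=day 1.
Nothing earlier works — the conflict and capacity constraints rule out every day before day 5.

day 5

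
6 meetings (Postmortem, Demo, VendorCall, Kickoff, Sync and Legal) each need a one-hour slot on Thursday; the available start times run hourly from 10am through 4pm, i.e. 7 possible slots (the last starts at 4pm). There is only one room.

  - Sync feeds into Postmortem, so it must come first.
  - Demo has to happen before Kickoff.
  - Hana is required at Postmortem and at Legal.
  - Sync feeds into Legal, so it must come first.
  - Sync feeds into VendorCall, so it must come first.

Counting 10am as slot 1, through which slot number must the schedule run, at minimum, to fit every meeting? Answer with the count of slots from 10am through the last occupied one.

The precedence chain requires at least 2 distinct slots.
With at most 1 per slot and 6 meetings, at least 6 slots are needed.
6 works (last occupied slot: 3pm): for example Demo=12pm, Postmortem=11am, Sync=10am, Legal=3pm, VendorCall=1pm, Kickoff=2pm.

6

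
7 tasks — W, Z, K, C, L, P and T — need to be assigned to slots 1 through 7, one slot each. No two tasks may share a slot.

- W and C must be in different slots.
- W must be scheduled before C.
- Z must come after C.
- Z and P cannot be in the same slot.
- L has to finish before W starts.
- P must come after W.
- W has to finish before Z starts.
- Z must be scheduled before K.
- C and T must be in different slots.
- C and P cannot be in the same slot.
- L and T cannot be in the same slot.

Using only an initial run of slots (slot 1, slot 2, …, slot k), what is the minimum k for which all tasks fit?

The precedence chain requires at least 5 distinct slots.
With at most 1 per slot and 7 tasks, at least 7 slots are needed.
7 works (last occupied slot: 7): for example T in 7, P in 6, Z in 4, K in 5, L in 1, W in 2, C in 3.

7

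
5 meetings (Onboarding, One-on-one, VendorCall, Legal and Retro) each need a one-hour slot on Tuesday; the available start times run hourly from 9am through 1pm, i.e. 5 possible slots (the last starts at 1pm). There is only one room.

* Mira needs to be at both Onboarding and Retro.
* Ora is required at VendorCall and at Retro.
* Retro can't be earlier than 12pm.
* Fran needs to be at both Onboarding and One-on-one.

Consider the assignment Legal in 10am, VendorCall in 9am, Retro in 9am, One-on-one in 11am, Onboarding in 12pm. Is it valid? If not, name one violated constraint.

There is only one room — violated.
Retro can't be earlier than 12pm — violated.
Fran needs to be at both Onboarding and One-on-one — holds.
Ora is required at VendorCall and at Retro — violated.
Mira needs to be at both Onboarding and Retro — holds.

No. Ora is required at VendorCall and at Retro is not satisfied.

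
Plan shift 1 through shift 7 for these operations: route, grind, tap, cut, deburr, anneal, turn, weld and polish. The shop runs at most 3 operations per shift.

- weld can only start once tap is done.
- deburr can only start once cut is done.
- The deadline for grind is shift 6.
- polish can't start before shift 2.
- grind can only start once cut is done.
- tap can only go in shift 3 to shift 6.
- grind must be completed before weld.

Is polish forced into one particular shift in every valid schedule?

polish can be shift 2 (e.g. turn -> shift 3, anneal -> shift 1, weld -> shift 4, cut -> shift 1, deburr -> shift 2, grind -> shift 2, tap -> shift 3, polish -> shift 2, route -> shift 1) or shift 3 (e.g. turn -> shift 2, weld -> shift 4, polish -> shift 3, anneal -> shift 1, deburr -> shift 2, route -> shift 1, tap -> shift 3, cut -> shift 1, grind -> shift 2).

No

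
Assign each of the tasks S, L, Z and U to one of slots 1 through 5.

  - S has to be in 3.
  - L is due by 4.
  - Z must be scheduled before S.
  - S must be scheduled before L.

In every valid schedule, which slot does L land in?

4

Precedence pushes L to at least 4; L's own window allows nothing later than 4.
So L is pinned to 4.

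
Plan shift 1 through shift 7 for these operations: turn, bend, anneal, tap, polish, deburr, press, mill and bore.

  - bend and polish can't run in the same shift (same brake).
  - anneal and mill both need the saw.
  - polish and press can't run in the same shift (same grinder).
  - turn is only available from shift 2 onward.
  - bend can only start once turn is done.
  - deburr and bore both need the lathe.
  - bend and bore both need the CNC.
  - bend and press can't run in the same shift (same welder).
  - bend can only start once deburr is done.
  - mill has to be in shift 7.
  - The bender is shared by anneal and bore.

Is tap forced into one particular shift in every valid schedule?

No

tap can be shift 1 (e.g. bore in shift 2; tap in shift 1; turn in shift 2; press in shift 2; polish in shift 1; deburr in shift 1; anneal in shift 1; bend in shift 3; mill in shift 7) or shift 2 (e.g. bore=shift 2; tap=shift 2; bend=shift 3; press=shift 2; deburr=shift 1; turn=shift 2; polish=shift 1; anneal=shift 1; mill=shift 7).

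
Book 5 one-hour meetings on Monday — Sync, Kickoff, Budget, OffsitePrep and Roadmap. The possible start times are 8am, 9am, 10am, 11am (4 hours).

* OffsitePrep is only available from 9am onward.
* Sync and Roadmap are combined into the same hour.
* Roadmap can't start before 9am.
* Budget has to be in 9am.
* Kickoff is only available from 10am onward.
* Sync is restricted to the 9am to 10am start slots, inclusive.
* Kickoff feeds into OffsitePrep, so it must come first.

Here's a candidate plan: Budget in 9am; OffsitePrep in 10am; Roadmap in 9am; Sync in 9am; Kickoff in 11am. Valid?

Sync is restricted to the 9am to 10am start slots, inclusive — holds.
Kickoff feeds into OffsitePrep, so it must come first — violated.
Budget has to be in 9am — holds.
OffsitePrep is only available from 9am onward — holds.
Sync and Roadmap are combined into the same hour — holds.
Roadmap can't start before 9am — holds.
Kickoff is only available from 10am onward — holds.

No. Kickoff feeds into OffsitePrep, so it must come first is not satisfied.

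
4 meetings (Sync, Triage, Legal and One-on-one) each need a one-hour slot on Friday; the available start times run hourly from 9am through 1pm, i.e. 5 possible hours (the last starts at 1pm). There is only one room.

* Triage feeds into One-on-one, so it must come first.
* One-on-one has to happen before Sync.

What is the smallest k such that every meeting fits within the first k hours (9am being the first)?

The precedence chain requires at least 3 distinct hours.
With at most 1 per hour and 4 meetings, at least 4 hours are needed.
4 works (last occupied hour: 12pm): for example Legal in 12pm; Sync in 11am; Triage in 9am; One-on-one in 10am.

4 hours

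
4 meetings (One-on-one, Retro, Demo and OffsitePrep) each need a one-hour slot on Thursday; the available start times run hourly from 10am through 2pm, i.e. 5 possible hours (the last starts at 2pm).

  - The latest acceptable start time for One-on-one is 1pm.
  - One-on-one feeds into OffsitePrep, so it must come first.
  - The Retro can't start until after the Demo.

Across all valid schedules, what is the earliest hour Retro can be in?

11am

Precedence pushes Retro to at least 11am.
Retro at 11am is achievable: OffsitePrep -> 11am, One-on-one -> 10am, Demo -> 10am, Retro -> 11am.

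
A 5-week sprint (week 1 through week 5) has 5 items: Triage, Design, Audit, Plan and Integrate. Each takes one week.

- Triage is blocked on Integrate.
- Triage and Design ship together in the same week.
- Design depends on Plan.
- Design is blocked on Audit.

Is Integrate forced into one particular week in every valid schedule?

Integrate can be week 1 (e.g. Design in week 2; Integrate in week 1; Triage in week 2; Plan in week 1; Audit in week 1) or week 2 (e.g. Design in week 3, Audit in week 1, Plan in week 1, Integrate in week 2, Triage in week 3).

No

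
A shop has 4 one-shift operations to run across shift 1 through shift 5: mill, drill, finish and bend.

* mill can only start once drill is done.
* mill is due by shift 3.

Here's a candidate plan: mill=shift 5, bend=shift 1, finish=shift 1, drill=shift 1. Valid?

mill can only start once drill is done — holds.
mill is due by shift 3 — violated.

No — it violates: mill is due by shift 3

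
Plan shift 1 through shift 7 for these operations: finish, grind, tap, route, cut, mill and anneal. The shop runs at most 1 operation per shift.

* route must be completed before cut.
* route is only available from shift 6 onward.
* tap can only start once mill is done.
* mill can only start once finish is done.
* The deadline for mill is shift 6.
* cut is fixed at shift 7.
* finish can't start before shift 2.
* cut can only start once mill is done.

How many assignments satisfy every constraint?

8

Splitting on finish: it can be shift 2 (6), shift 3 (2). Listing each branch's schedules as (grind, tap, route, cut, mill, anneal) by shift number:
finish=shift 2: (1,4,6,7,3,5) (1,5,6,7,3,4) (1,5,6,7,4,3) (3,5,6,7,4,1) (4,5,6,7,3,1) (5,4,6,7,3,1) — 6.
finish=shift 3: (1,5,6,7,4,2) (2,5,6,7,4,1) — 2.
Summing: 6 + 2 = 8.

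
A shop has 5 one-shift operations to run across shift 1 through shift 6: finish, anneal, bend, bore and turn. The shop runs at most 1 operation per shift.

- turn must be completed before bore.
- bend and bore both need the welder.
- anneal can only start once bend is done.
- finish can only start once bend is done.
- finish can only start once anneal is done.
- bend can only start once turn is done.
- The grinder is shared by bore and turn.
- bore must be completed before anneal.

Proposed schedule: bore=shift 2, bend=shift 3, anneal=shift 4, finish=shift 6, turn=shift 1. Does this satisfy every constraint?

Valid

anneal can only start once bend is done — holds.
finish can only start once anneal is done — holds.
bend can only start once turn is done — holds.
turn must be completed before bore — holds.
bend and bore both need the welder — holds.
bore must be completed before anneal — holds.
finish can only start once bend is done — holds.
The shop runs at most 1 operation per shift — holds.
The grinder is shared by bore and turn — holds.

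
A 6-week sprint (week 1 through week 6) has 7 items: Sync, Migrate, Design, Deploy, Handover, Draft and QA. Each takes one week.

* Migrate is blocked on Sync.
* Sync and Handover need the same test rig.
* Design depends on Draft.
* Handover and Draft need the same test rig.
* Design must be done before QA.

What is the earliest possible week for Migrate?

Precedence pushes Migrate to at least week 2.
Migrate at week 2 is achievable: Migrate in week 2; QA in week 3; Draft in week 1; Handover in week 2; Deploy in week 1; Design in week 2; Sync in week 1.

week 2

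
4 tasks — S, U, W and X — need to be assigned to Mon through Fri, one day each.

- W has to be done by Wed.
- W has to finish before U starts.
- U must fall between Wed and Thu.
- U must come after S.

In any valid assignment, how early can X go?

X at Mon is achievable: X in Mon, W in Mon, S in Mon, U in Wed.

Mon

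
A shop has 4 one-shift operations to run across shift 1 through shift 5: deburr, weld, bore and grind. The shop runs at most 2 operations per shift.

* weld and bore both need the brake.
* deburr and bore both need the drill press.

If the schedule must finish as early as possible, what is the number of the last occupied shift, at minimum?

shift 2

With at most 2 per shift and 4 operations, at least 2 shifts are needed.
2 works (last occupied shift: shift 2): for example deburr -> shift 1, grind -> shift 2, bore -> shift 2, weld -> shift 1.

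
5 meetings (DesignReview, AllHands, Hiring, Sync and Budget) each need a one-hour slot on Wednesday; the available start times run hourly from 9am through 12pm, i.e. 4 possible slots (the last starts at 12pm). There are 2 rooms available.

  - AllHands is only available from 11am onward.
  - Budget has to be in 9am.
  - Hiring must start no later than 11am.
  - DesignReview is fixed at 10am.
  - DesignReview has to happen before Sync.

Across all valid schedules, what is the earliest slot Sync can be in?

11am

Precedence pushes Sync to at least 11am.
Sync at 11am is achievable: DesignReview -> 10am, AllHands -> 11am, Budget -> 9am, Sync -> 11am, Hiring -> 9am.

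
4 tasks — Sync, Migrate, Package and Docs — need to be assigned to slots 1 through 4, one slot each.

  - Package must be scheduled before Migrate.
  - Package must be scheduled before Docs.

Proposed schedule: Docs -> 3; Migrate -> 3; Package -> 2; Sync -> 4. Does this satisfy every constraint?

Yes, all constraints hold

Package must be scheduled before Docs — holds.
Package must be scheduled before Migrate — holds.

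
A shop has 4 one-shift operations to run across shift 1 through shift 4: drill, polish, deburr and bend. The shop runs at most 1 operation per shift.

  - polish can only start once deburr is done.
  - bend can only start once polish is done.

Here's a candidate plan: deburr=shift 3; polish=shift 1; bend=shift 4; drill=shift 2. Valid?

No. polish can only start once deburr is done is not satisfied.

polish can only start once deburr is done — violated.
bend can only start once polish is done — holds.
The shop runs at most 1 operation per shift — holds.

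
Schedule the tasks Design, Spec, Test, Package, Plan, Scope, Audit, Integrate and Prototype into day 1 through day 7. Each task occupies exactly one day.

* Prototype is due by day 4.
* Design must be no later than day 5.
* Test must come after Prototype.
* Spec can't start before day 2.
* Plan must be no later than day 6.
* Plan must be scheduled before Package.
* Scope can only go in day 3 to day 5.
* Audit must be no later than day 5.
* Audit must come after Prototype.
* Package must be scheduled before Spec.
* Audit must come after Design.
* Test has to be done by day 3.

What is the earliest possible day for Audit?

day 2

Precedence pushes Audit to at least day 2; Audit's own window allows nothing later than day 5.
Audit at day 2 is achievable: Audit=day 2, Plan=day 1, Integrate=day 1, Prototype=day 1, Design=day 1, Spec=day 3, Test=day 2, Scope=day 3, Package=day 2.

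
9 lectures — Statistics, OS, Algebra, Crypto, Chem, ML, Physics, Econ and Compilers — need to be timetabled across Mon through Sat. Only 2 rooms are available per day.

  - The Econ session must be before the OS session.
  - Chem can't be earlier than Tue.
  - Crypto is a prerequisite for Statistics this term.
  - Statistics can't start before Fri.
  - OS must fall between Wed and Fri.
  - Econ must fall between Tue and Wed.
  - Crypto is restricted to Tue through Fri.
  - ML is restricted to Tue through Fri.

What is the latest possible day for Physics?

Sat

Physics at Sat is achievable: Econ in Tue, Physics in Sat, Crypto in Tue, Algebra in Mon, Statistics in Fri, OS in Wed, Compilers in Mon, Chem in Thu, ML in Wed.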